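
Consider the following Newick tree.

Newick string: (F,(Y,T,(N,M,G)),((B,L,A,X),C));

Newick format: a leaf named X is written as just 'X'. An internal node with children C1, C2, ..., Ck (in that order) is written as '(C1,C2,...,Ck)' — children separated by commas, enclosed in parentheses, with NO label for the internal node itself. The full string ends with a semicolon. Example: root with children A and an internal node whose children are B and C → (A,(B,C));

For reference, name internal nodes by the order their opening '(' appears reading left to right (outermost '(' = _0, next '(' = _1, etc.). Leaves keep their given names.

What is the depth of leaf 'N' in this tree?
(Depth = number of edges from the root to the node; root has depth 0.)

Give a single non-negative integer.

Newick: (F,(Y,T,(N,M,G)),((B,L,A,X),C));
Naming internals by '(' encounter order: outermost '(' = _0, next = _1, ...
Query node: N
Path from root: _0 -> _1 -> _2 -> N
Depth of N: 3 (number of edges from root)

Answer: 3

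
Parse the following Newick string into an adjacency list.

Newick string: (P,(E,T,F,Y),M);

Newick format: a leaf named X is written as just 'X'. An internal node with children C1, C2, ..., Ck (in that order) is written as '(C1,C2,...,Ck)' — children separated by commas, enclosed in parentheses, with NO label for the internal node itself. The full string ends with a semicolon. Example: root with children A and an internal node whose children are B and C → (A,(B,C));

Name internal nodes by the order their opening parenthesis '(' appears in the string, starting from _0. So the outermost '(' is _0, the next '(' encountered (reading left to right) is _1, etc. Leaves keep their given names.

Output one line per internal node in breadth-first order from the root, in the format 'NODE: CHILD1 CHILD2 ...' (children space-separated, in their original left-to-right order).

Answer: _0: P _1 M
_1: E T F Y

Derivation:
Input: (P,(E,T,F,Y),M);
Scanning left-to-right, naming '(' by encounter order:
  pos 0: '(' -> open internal node _0 (depth 1)
  pos 3: '(' -> open internal node _1 (depth 2)
  pos 11: ')' -> close internal node _1 (now at depth 1)
  pos 14: ')' -> close internal node _0 (now at depth 0)
Total internal nodes: 2
BFS adjacency from root:
  _0: P _1 M
  _1: E T F Y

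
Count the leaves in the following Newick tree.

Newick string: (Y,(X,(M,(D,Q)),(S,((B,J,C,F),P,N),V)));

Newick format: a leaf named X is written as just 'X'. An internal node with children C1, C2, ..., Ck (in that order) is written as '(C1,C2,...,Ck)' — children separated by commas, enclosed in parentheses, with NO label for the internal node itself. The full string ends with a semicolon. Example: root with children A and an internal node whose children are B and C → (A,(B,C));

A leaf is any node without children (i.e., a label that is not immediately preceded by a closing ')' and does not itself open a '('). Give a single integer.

Newick: (Y,(X,(M,(D,Q)),(S,((B,J,C,F),P,N),V)));
Scan left-to-right; a leaf is any maximal label run not followed by '(':
  pos 1: leaf 'Y' → count = 1
  pos 4: leaf 'X' → count = 2
  pos 7: leaf 'M' → count = 3
  pos 10: leaf 'D' → count = 4
  pos 12: leaf 'Q' → count = 5
  pos 17: leaf 'S' → count = 6
  pos 21: leaf 'B' → count = 7
  pos 23: leaf 'J' → count = 8
  pos 25: leaf 'C' → count = 9
  pos 27: leaf 'F' → count = 10
  pos 30: leaf 'P' → count = 11
  pos 32: leaf 'N' → count = 12
  pos 35: leaf 'V' → count = 13
Total leaves: 13

Answer: 13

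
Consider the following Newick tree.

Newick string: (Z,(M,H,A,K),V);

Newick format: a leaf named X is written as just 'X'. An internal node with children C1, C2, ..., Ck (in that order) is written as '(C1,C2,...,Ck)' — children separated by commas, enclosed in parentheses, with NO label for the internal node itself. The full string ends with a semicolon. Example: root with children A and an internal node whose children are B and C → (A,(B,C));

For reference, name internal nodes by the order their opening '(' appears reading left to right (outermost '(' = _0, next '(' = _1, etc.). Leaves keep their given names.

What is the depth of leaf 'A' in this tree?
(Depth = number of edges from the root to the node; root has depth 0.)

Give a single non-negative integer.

Newick: (Z,(M,H,A,K),V);
Naming internals by '(' encounter order: outermost '(' = _0, next = _1, ...
Query node: A
Path from root: _0 -> _1 -> A
Depth of A: 2 (number of edges from root)

Answer: 2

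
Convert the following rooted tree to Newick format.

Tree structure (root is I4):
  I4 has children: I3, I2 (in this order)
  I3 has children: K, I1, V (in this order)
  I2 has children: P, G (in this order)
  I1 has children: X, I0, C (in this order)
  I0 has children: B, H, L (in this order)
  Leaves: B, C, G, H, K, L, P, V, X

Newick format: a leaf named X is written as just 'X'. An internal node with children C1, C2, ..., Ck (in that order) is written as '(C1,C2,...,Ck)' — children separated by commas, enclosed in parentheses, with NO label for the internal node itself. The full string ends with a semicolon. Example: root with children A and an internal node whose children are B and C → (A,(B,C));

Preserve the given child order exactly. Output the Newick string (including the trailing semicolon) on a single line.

internal I4 with children ['I3', 'I2']
  internal I3 with children ['K', 'I1', 'V']
    leaf 'K' → 'K'
    internal I1 with children ['X', 'I0', 'C']
      leaf 'X' → 'X'
      internal I0 with children ['B', 'H', 'L']
        leaf 'B' → 'B'
        leaf 'H' → 'H'
        leaf 'L' → 'L'
      → '(B,H,L)'
      leaf 'C' → 'C'
    → '(X,(B,H,L),C)'
    leaf 'V' → 'V'
  → '(K,(X,(B,H,L),C),V)'
  internal I2 with children ['P', 'G']
    leaf 'P' → 'P'
    leaf 'G' → 'G'
  → '(P,G)'
→ '((K,(X,(B,H,L),C),V),(P,G))'
Final: ((K,(X,(B,H,L),C),V),(P,G));

Answer: ((K,(X,(B,H,L),C),V),(P,G));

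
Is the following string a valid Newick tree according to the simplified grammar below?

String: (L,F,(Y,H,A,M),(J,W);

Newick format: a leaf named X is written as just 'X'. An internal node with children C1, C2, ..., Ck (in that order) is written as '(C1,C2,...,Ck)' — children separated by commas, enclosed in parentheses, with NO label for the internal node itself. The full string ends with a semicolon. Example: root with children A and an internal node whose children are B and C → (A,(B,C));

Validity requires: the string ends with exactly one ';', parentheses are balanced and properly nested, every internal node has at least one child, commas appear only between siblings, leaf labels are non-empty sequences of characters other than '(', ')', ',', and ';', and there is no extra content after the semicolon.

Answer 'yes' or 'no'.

Answer: no

Derivation:
Input: (L,F,(Y,H,A,M),(J,W);
Paren balance: 3 '(' vs 2 ')' MISMATCH
Ends with single ';': True
Full parse: FAILS (expected , or ) at pos 20)
Valid: False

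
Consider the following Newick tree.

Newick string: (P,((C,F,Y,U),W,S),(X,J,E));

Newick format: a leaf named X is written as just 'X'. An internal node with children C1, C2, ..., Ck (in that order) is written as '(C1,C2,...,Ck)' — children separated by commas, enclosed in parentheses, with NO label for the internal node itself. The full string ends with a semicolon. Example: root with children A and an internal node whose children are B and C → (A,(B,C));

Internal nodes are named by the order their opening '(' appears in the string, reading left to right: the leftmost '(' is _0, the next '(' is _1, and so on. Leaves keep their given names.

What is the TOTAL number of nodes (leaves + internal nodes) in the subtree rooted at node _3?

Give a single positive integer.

Newick: (P,((C,F,Y,U),W,S),(X,J,E));
Locate _3: it is the '(' at position 19 (the 4th '(' reading left to right).
Query: subtree rooted at _3
_3: subtree_size = 1 + 3
  X: subtree_size = 1 + 0
  J: subtree_size = 1 + 0
  E: subtree_size = 1 + 0
Total subtree size of _3: 4

Answer: 4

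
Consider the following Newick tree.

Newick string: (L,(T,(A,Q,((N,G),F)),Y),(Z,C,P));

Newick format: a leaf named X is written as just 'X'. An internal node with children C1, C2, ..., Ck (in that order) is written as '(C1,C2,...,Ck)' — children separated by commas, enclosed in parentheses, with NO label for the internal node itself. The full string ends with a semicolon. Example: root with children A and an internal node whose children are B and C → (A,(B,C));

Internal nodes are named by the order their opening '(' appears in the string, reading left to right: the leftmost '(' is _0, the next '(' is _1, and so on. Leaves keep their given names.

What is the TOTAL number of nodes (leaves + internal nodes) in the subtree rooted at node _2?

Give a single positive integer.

Newick: (L,(T,(A,Q,((N,G),F)),Y),(Z,C,P));
Locate _2: it is the '(' at position 6 (the 3rd '(' reading left to right).
Query: subtree rooted at _2
_2: subtree_size = 1 + 7
  A: subtree_size = 1 + 0
  Q: subtree_size = 1 + 0
  _3: subtree_size = 1 + 4
    _4: subtree_size = 1 + 2
      N: subtree_size = 1 + 0
      G: subtree_size = 1 + 0
    F: subtree_size = 1 + 0
Total subtree size of _2: 8

Answer: 8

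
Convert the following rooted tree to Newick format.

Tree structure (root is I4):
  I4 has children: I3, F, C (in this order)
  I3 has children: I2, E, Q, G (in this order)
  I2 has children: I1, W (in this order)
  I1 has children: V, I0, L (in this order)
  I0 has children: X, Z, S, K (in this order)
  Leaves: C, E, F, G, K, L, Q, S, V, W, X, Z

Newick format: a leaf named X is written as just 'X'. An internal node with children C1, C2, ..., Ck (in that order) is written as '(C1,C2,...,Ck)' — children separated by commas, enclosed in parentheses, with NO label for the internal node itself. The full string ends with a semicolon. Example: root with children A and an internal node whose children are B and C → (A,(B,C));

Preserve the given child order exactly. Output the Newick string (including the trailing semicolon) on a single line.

Answer: ((((V,(X,Z,S,K),L),W),E,Q,G),F,C);

Derivation:
internal I4 with children ['I3', 'F', 'C']
  internal I3 with children ['I2', 'E', 'Q', 'G']
    internal I2 with children ['I1', 'W']
      internal I1 with children ['V', 'I0', 'L']
        leaf 'V' → 'V'
        internal I0 with children ['X', 'Z', 'S', 'K']
          leaf 'X' → 'X'
          leaf 'Z' → 'Z'
          leaf 'S' → 'S'
          leaf 'K' → 'K'
        → '(X,Z,S,K)'
        leaf 'L' → 'L'
      → '(V,(X,Z,S,K),L)'
      leaf 'W' → 'W'
    → '((V,(X,Z,S,K),L),W)'
    leaf 'E' → 'E'
    leaf 'Q' → 'Q'
    leaf 'G' → 'G'
  → '(((V,(X,Z,S,K),L),W),E,Q,G)'
  leaf 'F' → 'F'
  leaf 'C' → 'C'
→ '((((V,(X,Z,S,K),L),W),E,Q,G),F,C)'
Final: ((((V,(X,Z,S,K),L),W),E,Q,G),F,C);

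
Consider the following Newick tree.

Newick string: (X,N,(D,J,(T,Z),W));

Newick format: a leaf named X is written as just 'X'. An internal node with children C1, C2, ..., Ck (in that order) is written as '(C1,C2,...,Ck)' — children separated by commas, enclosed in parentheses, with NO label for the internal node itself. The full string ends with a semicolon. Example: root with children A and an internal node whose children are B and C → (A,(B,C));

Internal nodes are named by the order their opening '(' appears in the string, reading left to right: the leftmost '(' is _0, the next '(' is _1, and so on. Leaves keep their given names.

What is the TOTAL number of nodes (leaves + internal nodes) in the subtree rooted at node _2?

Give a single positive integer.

Answer: 3

Derivation:
Newick: (X,N,(D,J,(T,Z),W));
Locate _2: it is the '(' at position 10 (the 3rd '(' reading left to right).
Query: subtree rooted at _2
_2: subtree_size = 1 + 2
  T: subtree_size = 1 + 0
  Z: subtree_size = 1 + 0
Total subtree size of _2: 3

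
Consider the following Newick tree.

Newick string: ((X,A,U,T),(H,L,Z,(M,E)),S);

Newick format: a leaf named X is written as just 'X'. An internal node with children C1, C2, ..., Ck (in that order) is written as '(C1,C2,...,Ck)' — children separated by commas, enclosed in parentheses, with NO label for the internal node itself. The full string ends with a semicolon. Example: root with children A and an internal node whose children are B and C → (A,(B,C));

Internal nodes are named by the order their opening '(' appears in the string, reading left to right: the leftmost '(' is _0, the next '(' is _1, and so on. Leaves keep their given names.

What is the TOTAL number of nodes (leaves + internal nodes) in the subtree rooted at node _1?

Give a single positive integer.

Newick: ((X,A,U,T),(H,L,Z,(M,E)),S);
Locate _1: it is the '(' at position 1 (the 2nd '(' reading left to right).
Query: subtree rooted at _1
_1: subtree_size = 1 + 4
  X: subtree_size = 1 + 0
  A: subtree_size = 1 + 0
  U: subtree_size = 1 + 0
  T: subtree_size = 1 + 0
Total subtree size of _1: 5

Answer: 5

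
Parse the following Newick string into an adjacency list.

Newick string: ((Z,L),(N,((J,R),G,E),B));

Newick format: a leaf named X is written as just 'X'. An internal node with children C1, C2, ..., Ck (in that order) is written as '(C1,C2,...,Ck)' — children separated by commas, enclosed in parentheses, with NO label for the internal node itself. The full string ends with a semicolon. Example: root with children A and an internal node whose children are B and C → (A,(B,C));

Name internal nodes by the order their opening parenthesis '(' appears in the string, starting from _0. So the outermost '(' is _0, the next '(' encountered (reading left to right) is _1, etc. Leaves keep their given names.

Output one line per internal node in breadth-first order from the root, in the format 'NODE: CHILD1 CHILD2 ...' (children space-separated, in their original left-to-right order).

Input: ((Z,L),(N,((J,R),G,E),B));
Scanning left-to-right, naming '(' by encounter order:
  pos 0: '(' -> open internal node _0 (depth 1)
  pos 1: '(' -> open internal node _1 (depth 2)
  pos 5: ')' -> close internal node _1 (now at depth 1)
  pos 7: '(' -> open internal node _2 (depth 2)
  pos 10: '(' -> open internal node _3 (depth 3)
  pos 11: '(' -> open internal node _4 (depth 4)
  pos 15: ')' -> close internal node _4 (now at depth 3)
  pos 20: ')' -> close internal node _3 (now at depth 2)
  pos 23: ')' -> close internal node _2 (now at depth 1)
  pos 24: ')' -> close internal node _0 (now at depth 0)
Total internal nodes: 5
BFS adjacency from root:
  _0: _1 _2
  _1: Z L
  _2: N _3 B
  _3: _4 G E
  _4: J R

Answer: _0: _1 _2
_1: Z L
_2: N _3 B
_3: _4 G E
_4: J R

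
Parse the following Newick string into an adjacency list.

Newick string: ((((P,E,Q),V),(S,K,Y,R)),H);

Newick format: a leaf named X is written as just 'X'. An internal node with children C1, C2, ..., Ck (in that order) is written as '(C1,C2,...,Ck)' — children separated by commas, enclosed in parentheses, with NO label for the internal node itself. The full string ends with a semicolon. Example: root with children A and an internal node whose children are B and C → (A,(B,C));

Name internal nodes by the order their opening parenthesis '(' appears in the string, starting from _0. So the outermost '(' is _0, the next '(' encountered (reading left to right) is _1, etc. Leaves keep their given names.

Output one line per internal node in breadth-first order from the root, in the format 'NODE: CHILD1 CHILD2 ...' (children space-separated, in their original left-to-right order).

Input: ((((P,E,Q),V),(S,K,Y,R)),H);
Scanning left-to-right, naming '(' by encounter order:
  pos 0: '(' -> open internal node _0 (depth 1)
  pos 1: '(' -> open internal node _1 (depth 2)
  pos 2: '(' -> open internal node _2 (depth 3)
  pos 3: '(' -> open internal node _3 (depth 4)
  pos 9: ')' -> close internal node _3 (now at depth 3)
  pos 12: ')' -> close internal node _2 (now at depth 2)
  pos 14: '(' -> open internal node _4 (depth 3)
  pos 22: ')' -> close internal node _4 (now at depth 2)
  pos 23: ')' -> close internal node _1 (now at depth 1)
  pos 26: ')' -> close internal node _0 (now at depth 0)
Total internal nodes: 5
BFS adjacency from root:
  _0: _1 H
  _1: _2 _4
  _2: _3 V
  _4: S K Y R
  _3: P E Q

Answer: _0: _1 H
_1: _2 _4
_2: _3 V
_4: S K Y R
_3: P E Q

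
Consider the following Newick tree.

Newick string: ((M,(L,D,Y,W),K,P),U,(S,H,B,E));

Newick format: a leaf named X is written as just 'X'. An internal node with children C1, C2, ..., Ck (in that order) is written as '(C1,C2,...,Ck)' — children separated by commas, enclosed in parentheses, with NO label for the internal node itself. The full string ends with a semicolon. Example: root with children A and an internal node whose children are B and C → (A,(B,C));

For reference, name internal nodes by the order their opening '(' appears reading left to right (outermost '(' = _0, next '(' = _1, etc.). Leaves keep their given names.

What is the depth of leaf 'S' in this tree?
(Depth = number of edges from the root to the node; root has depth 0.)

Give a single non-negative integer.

Answer: 2

Derivation:
Newick: ((M,(L,D,Y,W),K,P),U,(S,H,B,E));
Naming internals by '(' encounter order: outermost '(' = _0, next = _1, ...
Query node: S
Path from root: _0 -> _3 -> S
Depth of S: 2 (number of edges from root)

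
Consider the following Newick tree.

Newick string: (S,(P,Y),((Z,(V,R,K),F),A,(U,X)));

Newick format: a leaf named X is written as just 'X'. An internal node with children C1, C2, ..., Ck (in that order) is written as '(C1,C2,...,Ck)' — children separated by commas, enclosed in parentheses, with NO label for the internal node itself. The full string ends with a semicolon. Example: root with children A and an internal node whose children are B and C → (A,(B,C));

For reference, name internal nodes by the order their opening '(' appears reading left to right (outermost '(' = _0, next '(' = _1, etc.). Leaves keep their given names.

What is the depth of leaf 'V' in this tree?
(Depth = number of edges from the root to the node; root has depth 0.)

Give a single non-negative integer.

Answer: 4

Derivation:
Newick: (S,(P,Y),((Z,(V,R,K),F),A,(U,X)));
Naming internals by '(' encounter order: outermost '(' = _0, next = _1, ...
Query node: V
Path from root: _0 -> _2 -> _3 -> _4 -> V
Depth of V: 4 (number of edges from root)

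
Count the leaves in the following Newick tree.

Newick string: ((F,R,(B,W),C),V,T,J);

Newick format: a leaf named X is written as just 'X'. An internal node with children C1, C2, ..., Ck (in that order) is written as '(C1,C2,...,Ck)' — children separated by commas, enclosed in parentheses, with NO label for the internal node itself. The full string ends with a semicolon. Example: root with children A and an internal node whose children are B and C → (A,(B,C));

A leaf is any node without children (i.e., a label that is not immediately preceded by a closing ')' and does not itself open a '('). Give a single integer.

Newick: ((F,R,(B,W),C),V,T,J);
Scan left-to-right; a leaf is any maximal label run not followed by '(':
  pos 2: leaf 'F' → count = 1
  pos 4: leaf 'R' → count = 2
  pos 7: leaf 'B' → count = 3
  pos 9: leaf 'W' → count = 4
  pos 12: leaf 'C' → count = 5
  pos 15: leaf 'V' → count = 6
  pos 17: leaf 'T' → count = 7
  pos 19: leaf 'J' → count = 8
Total leaves: 8

Answer: 8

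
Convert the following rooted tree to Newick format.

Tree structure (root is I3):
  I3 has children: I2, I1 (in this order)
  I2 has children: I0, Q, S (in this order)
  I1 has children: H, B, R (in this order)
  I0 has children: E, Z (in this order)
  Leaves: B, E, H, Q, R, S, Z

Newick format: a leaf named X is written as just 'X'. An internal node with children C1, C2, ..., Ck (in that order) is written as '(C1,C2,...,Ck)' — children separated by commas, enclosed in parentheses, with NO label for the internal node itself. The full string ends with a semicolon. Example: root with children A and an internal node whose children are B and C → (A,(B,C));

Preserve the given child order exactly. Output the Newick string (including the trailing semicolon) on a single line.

internal I3 with children ['I2', 'I1']
  internal I2 with children ['I0', 'Q', 'S']
    internal I0 with children ['E', 'Z']
      leaf 'E' → 'E'
      leaf 'Z' → 'Z'
    → '(E,Z)'
    leaf 'Q' → 'Q'
    leaf 'S' → 'S'
  → '((E,Z),Q,S)'
  internal I1 with children ['H', 'B', 'R']
    leaf 'H' → 'H'
    leaf 'B' → 'B'
    leaf 'R' → 'R'
  → '(H,B,R)'
→ '(((E,Z),Q,S),(H,B,R))'
Final: (((E,Z),Q,S),(H,B,R));

Answer: (((E,Z),Q,S),(H,B,R));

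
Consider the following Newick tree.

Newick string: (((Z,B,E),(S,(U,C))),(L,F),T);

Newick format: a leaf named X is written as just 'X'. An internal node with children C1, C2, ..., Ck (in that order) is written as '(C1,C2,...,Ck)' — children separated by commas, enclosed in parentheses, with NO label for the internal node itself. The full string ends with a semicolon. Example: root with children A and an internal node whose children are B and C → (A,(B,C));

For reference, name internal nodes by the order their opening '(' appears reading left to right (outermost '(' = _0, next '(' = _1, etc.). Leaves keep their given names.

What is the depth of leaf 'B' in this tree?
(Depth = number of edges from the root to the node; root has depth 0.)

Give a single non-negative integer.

Answer: 3

Derivation:
Newick: (((Z,B,E),(S,(U,C))),(L,F),T);
Naming internals by '(' encounter order: outermost '(' = _0, next = _1, ...
Query node: B
Path from root: _0 -> _1 -> _2 -> B
Depth of B: 3 (number of edges from root)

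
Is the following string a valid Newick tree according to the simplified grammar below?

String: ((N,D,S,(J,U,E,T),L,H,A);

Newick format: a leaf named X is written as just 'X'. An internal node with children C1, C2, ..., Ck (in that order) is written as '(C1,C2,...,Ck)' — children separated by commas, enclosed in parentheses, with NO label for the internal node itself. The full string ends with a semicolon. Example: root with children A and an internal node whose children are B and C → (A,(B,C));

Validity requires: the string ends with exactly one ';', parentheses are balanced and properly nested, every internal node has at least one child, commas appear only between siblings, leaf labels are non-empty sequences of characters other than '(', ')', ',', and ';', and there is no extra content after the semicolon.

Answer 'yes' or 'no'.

Answer: no

Derivation:
Input: ((N,D,S,(J,U,E,T),L,H,A);
Paren balance: 3 '(' vs 2 ')' MISMATCH
Ends with single ';': True
Full parse: FAILS (expected , or ) at pos 24)
Valid: False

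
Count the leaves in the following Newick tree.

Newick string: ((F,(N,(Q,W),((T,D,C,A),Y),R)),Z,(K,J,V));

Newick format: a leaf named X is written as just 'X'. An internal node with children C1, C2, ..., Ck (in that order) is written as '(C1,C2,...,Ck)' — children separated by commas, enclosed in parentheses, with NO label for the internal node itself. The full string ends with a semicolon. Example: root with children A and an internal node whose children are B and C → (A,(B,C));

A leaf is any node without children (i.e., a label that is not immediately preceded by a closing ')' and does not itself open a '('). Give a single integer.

Answer: 14

Derivation:
Newick: ((F,(N,(Q,W),((T,D,C,A),Y),R)),Z,(K,J,V));
Scan left-to-right; a leaf is any maximal label run not followed by '(':
  pos 2: leaf 'F' → count = 1
  pos 5: leaf 'N' → count = 2
  pos 8: leaf 'Q' → count = 3
  pos 10: leaf 'W' → count = 4
  pos 15: leaf 'T' → count = 5
  pos 17: leaf 'D' → count = 6
  pos 19: leaf 'C' → count = 7
  pos 21: leaf 'A' → count = 8
  pos 24: leaf 'Y' → count = 9
  pos 27: leaf 'R' → count = 10
  pos 31: leaf 'Z' → count = 11
  pos 34: leaf 'K' → count = 12
  pos 36: leaf 'J' → count = 13
  pos 38: leaf 'V' → count = 14
Total leaves: 14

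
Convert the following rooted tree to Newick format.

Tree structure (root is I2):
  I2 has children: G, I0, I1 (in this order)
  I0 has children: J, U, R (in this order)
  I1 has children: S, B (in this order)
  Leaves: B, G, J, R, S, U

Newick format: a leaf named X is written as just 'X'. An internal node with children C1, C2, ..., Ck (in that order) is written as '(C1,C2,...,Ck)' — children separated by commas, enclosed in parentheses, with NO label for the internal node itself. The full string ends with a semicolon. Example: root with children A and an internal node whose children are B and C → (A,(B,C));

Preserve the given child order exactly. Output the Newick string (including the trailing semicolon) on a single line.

internal I2 with children ['G', 'I0', 'I1']
  leaf 'G' → 'G'
  internal I0 with children ['J', 'U', 'R']
    leaf 'J' → 'J'
    leaf 'U' → 'U'
    leaf 'R' → 'R'
  → '(J,U,R)'
  internal I1 with children ['S', 'B']
    leaf 'S' → 'S'
    leaf 'B' → 'B'
  → '(S,B)'
→ '(G,(J,U,R),(S,B))'
Final: (G,(J,U,R),(S,B));

Answer: (G,(J,U,R),(S,B));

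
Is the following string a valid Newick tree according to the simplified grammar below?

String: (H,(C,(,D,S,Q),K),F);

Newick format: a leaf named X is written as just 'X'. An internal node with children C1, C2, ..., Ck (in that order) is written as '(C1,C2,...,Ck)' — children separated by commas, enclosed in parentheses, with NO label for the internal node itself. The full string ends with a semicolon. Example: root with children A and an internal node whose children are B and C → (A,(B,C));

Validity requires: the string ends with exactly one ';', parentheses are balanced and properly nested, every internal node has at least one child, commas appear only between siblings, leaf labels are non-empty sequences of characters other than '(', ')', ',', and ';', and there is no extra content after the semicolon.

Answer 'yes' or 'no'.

Answer: no

Derivation:
Input: (H,(C,(,D,S,Q),K),F);
Paren balance: 3 '(' vs 3 ')' OK
Ends with single ';': True
Full parse: FAILS (empty leaf label at pos 7)
Valid: False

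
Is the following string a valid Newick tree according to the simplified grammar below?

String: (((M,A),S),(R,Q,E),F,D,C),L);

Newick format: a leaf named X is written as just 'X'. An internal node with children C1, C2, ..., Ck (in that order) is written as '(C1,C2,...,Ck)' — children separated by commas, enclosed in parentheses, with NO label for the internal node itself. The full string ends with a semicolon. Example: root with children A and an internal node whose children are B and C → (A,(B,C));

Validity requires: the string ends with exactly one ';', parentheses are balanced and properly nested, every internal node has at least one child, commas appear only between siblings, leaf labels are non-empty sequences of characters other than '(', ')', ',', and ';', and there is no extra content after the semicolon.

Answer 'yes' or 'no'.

Input: (((M,A),S),(R,Q,E),F,D,C),L);
Paren balance: 4 '(' vs 5 ')' MISMATCH
Ends with single ';': True
Full parse: FAILS (extra content after tree at pos 25)
Valid: False

Answer: no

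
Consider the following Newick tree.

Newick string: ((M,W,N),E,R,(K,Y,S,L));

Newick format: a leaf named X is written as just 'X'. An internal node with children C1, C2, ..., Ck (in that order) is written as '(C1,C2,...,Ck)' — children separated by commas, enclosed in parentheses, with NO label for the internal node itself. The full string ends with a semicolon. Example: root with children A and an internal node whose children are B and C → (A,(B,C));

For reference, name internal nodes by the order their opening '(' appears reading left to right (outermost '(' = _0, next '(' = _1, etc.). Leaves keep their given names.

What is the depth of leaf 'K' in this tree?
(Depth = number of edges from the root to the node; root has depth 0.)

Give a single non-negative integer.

Newick: ((M,W,N),E,R,(K,Y,S,L));
Naming internals by '(' encounter order: outermost '(' = _0, next = _1, ...
Query node: K
Path from root: _0 -> _2 -> K
Depth of K: 2 (number of edges from root)

Answer: 2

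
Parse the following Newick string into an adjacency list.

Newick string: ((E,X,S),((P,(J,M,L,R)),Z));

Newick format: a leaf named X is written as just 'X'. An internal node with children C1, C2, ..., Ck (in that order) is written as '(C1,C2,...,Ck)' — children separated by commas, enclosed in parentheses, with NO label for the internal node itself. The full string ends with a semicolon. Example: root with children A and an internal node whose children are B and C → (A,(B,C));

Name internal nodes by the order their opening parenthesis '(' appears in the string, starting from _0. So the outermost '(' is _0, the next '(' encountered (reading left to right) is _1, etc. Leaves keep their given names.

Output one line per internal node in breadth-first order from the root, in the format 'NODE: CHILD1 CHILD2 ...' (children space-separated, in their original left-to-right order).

Input: ((E,X,S),((P,(J,M,L,R)),Z));
Scanning left-to-right, naming '(' by encounter order:
  pos 0: '(' -> open internal node _0 (depth 1)
  pos 1: '(' -> open internal node _1 (depth 2)
  pos 7: ')' -> close internal node _1 (now at depth 1)
  pos 9: '(' -> open internal node _2 (depth 2)
  pos 10: '(' -> open internal node _3 (depth 3)
  pos 13: '(' -> open internal node _4 (depth 4)
  pos 21: ')' -> close internal node _4 (now at depth 3)
  pos 22: ')' -> close internal node _3 (now at depth 2)
  pos 25: ')' -> close internal node _2 (now at depth 1)
  pos 26: ')' -> close internal node _0 (now at depth 0)
Total internal nodes: 5
BFS adjacency from root:
  _0: _1 _2
  _1: E X S
  _2: _3 Z
  _3: P _4
  _4: J M L R

Answer: _0: _1 _2
_1: E X S
_2: _3 Z
_3: P _4
_4: J M L R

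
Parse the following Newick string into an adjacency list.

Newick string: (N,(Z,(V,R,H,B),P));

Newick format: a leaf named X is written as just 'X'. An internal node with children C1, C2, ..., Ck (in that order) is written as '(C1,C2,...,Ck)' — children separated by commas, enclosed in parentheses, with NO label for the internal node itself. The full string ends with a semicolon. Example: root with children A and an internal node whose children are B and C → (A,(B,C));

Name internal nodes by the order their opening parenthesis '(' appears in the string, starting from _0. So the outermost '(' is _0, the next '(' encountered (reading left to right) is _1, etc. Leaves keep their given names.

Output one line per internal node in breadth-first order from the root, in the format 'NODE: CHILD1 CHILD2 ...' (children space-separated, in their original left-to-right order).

Answer: _0: N _1
_1: Z _2 P
_2: V R H B

Derivation:
Input: (N,(Z,(V,R,H,B),P));
Scanning left-to-right, naming '(' by encounter order:
  pos 0: '(' -> open internal node _0 (depth 1)
  pos 3: '(' -> open internal node _1 (depth 2)
  pos 6: '(' -> open internal node _2 (depth 3)
  pos 14: ')' -> close internal node _2 (now at depth 2)
  pos 17: ')' -> close internal node _1 (now at depth 1)
  pos 18: ')' -> close internal node _0 (now at depth 0)
Total internal nodes: 3
BFS adjacency from root:
  _0: N _1
  _1: Z _2 P
  _2: V R H B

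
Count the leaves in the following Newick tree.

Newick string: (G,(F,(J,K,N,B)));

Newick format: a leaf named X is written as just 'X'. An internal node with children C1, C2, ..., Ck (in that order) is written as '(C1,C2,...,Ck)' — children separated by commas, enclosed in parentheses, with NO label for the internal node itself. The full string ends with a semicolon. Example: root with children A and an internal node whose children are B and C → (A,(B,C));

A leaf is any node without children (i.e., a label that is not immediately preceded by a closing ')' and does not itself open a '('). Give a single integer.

Newick: (G,(F,(J,K,N,B)));
Scan left-to-right; a leaf is any maximal label run not followed by '(':
  pos 1: leaf 'G' → count = 1
  pos 4: leaf 'F' → count = 2
  pos 7: leaf 'J' → count = 3
  pos 9: leaf 'K' → count = 4
  pos 11: leaf 'N' → count = 5
  pos 13: leaf 'B' → count = 6
Total leaves: 6

Answer: 6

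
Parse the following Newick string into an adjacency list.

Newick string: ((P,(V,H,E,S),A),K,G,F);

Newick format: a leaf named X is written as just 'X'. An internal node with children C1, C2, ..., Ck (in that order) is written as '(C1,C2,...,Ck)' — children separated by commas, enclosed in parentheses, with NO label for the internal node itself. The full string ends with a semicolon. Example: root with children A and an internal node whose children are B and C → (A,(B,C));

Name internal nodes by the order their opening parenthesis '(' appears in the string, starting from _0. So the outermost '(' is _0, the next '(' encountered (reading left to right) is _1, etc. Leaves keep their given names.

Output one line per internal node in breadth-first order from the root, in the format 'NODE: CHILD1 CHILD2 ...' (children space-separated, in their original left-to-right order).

Input: ((P,(V,H,E,S),A),K,G,F);
Scanning left-to-right, naming '(' by encounter order:
  pos 0: '(' -> open internal node _0 (depth 1)
  pos 1: '(' -> open internal node _1 (depth 2)
  pos 4: '(' -> open internal node _2 (depth 3)
  pos 12: ')' -> close internal node _2 (now at depth 2)
  pos 15: ')' -> close internal node _1 (now at depth 1)
  pos 22: ')' -> close internal node _0 (now at depth 0)
Total internal nodes: 3
BFS adjacency from root:
  _0: _1 K G F
  _1: P _2 A
  _2: V H E S

Answer: _0: _1 K G F
_1: P _2 A
_2: V H E S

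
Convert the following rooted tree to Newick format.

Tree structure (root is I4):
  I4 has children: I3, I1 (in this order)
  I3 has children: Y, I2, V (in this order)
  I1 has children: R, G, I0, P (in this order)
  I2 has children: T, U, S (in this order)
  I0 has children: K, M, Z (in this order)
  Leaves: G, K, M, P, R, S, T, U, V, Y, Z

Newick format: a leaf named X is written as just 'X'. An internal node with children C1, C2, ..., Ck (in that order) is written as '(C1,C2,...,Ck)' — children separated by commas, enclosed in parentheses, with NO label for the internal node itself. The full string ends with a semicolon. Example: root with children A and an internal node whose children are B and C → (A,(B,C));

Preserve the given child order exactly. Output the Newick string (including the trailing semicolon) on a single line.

internal I4 with children ['I3', 'I1']
  internal I3 with children ['Y', 'I2', 'V']
    leaf 'Y' → 'Y'
    internal I2 with children ['T', 'U', 'S']
      leaf 'T' → 'T'
      leaf 'U' → 'U'
      leaf 'S' → 'S'
    → '(T,U,S)'
    leaf 'V' → 'V'
  → '(Y,(T,U,S),V)'
  internal I1 with children ['R', 'G', 'I0', 'P']
    leaf 'R' → 'R'
    leaf 'G' → 'G'
    internal I0 with children ['K', 'M', 'Z']
      leaf 'K' → 'K'
      leaf 'M' → 'M'
      leaf 'Z' → 'Z'
    → '(K,M,Z)'
    leaf 'P' → 'P'
  → '(R,G,(K,M,Z),P)'
→ '((Y,(T,U,S),V),(R,G,(K,M,Z),P))'
Final: ((Y,(T,U,S),V),(R,G,(K,M,Z),P));

Answer: ((Y,(T,U,S),V),(R,G,(K,M,Z),P));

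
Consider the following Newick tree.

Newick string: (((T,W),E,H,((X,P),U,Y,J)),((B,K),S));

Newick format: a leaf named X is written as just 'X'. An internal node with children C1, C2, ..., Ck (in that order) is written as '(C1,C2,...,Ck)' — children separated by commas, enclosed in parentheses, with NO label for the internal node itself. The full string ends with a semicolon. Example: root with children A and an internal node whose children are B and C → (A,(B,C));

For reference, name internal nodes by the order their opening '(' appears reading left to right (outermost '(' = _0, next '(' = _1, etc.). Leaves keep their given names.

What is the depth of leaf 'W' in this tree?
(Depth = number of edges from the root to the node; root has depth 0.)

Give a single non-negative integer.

Answer: 3

Derivation:
Newick: (((T,W),E,H,((X,P),U,Y,J)),((B,K),S));
Naming internals by '(' encounter order: outermost '(' = _0, next = _1, ...
Query node: W
Path from root: _0 -> _1 -> _2 -> W
Depth of W: 3 (number of edges from root)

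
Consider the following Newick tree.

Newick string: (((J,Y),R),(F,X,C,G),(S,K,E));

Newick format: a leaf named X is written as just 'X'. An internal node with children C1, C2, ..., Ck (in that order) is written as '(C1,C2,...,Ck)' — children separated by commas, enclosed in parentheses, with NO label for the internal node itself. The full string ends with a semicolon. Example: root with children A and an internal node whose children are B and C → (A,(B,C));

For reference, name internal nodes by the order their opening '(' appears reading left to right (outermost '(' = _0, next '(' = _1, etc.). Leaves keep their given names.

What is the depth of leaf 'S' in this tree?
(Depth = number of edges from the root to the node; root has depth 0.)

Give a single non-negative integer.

Answer: 2

Derivation:
Newick: (((J,Y),R),(F,X,C,G),(S,K,E));
Naming internals by '(' encounter order: outermost '(' = _0, next = _1, ...
Query node: S
Path from root: _0 -> _4 -> S
Depth of S: 2 (number of edges from root)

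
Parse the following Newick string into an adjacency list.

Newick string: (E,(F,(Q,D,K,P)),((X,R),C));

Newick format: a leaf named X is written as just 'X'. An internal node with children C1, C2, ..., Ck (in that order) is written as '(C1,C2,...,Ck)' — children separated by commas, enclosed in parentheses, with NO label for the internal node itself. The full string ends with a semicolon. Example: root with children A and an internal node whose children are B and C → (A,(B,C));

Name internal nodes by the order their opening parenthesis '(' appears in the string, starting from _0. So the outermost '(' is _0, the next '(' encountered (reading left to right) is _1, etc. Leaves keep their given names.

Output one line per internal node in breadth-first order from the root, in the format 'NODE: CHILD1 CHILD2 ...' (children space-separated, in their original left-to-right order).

Answer: _0: E _1 _3
_1: F _2
_3: _4 C
_2: Q D K P
_4: X R

Derivation:
Input: (E,(F,(Q,D,K,P)),((X,R),C));
Scanning left-to-right, naming '(' by encounter order:
  pos 0: '(' -> open internal node _0 (depth 1)
  pos 3: '(' -> open internal node _1 (depth 2)
  pos 6: '(' -> open internal node _2 (depth 3)
  pos 14: ')' -> close internal node _2 (now at depth 2)
  pos 15: ')' -> close internal node _1 (now at depth 1)
  pos 17: '(' -> open internal node _3 (depth 2)
  pos 18: '(' -> open internal node _4 (depth 3)
  pos 22: ')' -> close internal node _4 (now at depth 2)
  pos 25: ')' -> close internal node _3 (now at depth 1)
  pos 26: ')' -> close internal node _0 (now at depth 0)
Total internal nodes: 5
BFS adjacency from root:
  _0: E _1 _3
  _1: F _2
  _3: _4 C
  _2: Q D K P
  _4: X R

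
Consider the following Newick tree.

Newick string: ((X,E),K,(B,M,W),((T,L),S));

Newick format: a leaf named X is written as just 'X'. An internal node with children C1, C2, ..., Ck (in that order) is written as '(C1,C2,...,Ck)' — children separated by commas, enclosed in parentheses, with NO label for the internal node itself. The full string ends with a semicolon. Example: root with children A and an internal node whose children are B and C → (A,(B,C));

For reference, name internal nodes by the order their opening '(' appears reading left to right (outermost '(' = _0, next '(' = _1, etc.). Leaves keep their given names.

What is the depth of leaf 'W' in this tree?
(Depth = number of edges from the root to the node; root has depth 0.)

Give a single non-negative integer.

Answer: 2

Derivation:
Newick: ((X,E),K,(B,M,W),((T,L),S));
Naming internals by '(' encounter order: outermost '(' = _0, next = _1, ...
Query node: W
Path from root: _0 -> _2 -> W
Depth of W: 2 (number of edges from root)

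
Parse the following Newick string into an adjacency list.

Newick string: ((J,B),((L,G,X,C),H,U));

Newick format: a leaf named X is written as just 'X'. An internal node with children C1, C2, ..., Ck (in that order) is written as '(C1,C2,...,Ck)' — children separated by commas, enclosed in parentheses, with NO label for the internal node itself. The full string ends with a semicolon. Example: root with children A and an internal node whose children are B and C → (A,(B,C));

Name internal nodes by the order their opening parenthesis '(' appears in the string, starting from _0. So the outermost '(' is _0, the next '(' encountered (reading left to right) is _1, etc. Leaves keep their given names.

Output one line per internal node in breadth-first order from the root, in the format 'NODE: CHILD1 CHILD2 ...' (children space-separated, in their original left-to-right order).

Answer: _0: _1 _2
_1: J B
_2: _3 H U
_3: L G X C

Derivation:
Input: ((J,B),((L,G,X,C),H,U));
Scanning left-to-right, naming '(' by encounter order:
  pos 0: '(' -> open internal node _0 (depth 1)
  pos 1: '(' -> open internal node _1 (depth 2)
  pos 5: ')' -> close internal node _1 (now at depth 1)
  pos 7: '(' -> open internal node _2 (depth 2)
  pos 8: '(' -> open internal node _3 (depth 3)
  pos 16: ')' -> close internal node _3 (now at depth 2)
  pos 21: ')' -> close internal node _2 (now at depth 1)
  pos 22: ')' -> close internal node _0 (now at depth 0)
Total internal nodes: 4
BFS adjacency from root:
  _0: _1 _2
  _1: J B
  _2: _3 H U
  _3: L G X C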